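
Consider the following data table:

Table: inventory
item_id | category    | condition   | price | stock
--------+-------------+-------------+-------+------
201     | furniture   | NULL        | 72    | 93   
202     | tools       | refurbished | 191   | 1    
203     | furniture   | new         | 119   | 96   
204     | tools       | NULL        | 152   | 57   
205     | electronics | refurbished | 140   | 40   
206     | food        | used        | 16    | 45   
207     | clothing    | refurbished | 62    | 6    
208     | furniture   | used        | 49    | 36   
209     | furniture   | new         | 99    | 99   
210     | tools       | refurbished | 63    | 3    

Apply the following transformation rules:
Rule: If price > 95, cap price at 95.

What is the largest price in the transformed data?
95

Step 1: Original maximum price = 191
Step 2: Apply cap at 95
Step 3: 5 records had price > 95 and were capped
Step 4: Maximum after transformation = 95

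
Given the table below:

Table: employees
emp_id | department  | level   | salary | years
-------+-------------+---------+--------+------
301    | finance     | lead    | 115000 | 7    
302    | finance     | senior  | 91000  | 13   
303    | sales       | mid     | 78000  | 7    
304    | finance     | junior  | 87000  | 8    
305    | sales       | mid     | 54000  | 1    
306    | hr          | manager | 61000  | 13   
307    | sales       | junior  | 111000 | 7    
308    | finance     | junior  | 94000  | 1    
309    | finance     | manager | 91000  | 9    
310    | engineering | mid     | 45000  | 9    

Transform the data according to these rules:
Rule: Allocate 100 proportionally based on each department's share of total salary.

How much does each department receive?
engineering: 5.44, finance: 57.8, hr: 7.38, sales: 29.38

Step 1: Calculate total salary = 827000
Step 2: Calculate each department's proportion:
  engineering: 45000/827000 = 5.44% → 5.44
  finance: 478000/827000 = 57.80% → 57.8
  hr: 61000/827000 = 7.38% → 7.38
  sales: 243000/827000 = 29.38% → 29.38
Step 3: Verify: sum of allocations ≈ 100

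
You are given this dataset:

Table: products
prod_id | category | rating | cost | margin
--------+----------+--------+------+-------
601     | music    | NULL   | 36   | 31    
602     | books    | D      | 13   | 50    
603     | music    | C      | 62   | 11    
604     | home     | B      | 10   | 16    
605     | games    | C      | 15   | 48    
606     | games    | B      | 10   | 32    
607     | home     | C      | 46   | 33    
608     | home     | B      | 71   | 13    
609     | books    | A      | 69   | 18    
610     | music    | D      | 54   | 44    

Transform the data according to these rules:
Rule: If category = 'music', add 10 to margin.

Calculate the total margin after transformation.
326

Step 1: Count records where category = 'music': 3
Step 2: Total bonus added: 3 × 10 = 30
Step 3: Original sum of margin: 296
Step 4: Final sum = 296 + 30 = 326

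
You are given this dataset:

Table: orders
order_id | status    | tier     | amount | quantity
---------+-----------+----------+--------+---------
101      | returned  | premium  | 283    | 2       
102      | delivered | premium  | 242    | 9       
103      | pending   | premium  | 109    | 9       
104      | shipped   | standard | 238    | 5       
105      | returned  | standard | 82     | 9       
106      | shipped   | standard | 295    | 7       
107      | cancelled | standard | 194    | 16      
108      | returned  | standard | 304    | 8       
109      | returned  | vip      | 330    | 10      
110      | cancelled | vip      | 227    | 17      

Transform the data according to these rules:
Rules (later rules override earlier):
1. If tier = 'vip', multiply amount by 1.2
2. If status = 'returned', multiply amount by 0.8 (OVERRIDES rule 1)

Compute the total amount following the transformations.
2149.6

Step 1: Rule 2 takes priority for records with status = 'returned'
  - 4 records: 999 × 0.8 = 799.2
Step 2: Rule 1 applies to remaining records with tier = 'vip'
  - 1 records: 227 × 1.2 = 272.4
Step 3: Other records unchanged: 1078
Step 4: Final sum = 799.2 + 272.4 + 1078 = 2149.6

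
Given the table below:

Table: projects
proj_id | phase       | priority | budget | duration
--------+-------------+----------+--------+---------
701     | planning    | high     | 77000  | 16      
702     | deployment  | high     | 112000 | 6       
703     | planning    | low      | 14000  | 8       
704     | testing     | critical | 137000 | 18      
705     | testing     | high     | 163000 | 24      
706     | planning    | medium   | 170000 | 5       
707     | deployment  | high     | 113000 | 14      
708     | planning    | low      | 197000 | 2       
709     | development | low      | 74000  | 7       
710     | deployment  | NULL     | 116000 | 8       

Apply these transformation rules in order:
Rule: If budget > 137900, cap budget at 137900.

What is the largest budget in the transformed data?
137900

Step 1: Original maximum budget = 197000
Step 2: Apply cap at 137900
Step 3: 3 records had budget > 137900 and were capped
Step 4: Maximum after transformation = 137900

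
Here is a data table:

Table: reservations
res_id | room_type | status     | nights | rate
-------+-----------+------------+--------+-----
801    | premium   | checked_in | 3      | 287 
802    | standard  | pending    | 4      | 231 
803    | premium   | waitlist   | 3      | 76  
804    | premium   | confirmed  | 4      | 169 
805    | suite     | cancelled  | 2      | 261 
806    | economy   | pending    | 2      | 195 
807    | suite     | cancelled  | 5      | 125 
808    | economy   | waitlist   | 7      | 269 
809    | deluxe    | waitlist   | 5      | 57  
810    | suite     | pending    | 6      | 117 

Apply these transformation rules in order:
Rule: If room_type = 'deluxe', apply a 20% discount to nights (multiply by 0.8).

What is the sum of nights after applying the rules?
40.0

Step 1: Records with room_type = 'deluxe' have total nights = 5
Step 2: Apply multiplier: 5 × 0.8 = 4.0
Step 3: Other records total: 36
Step 4: Final sum = 4.0 + 36 = 40.0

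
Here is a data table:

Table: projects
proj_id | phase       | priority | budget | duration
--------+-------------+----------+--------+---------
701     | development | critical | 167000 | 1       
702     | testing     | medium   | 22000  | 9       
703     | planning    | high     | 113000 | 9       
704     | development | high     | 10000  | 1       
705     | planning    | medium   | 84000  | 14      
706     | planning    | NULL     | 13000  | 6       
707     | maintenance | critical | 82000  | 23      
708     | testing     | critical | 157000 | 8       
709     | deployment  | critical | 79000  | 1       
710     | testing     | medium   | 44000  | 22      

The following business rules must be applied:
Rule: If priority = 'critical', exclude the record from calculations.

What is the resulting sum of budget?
286000

Step 1: Identify records where priority = 'critical'
Step 2: The excluded records sum to 485000
Step 3: Original total budget = 771000
Step 4: Remaining total = 771000 - 485000 = 286000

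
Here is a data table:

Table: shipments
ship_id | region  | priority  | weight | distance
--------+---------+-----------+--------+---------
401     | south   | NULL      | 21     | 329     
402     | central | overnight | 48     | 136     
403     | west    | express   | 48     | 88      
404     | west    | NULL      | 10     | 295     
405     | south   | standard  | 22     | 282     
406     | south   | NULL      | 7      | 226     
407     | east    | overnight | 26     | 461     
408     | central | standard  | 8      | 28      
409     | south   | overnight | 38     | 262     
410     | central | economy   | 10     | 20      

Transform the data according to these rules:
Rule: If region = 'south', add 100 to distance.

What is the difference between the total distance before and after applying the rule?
400

Step 1: Original sum of distance = 2127
Step 2: 4 records have region = 'south'
Step 3: Each affected record changes by 100
Step 4: Total change = 4 × 100 = 400
Step 5: New sum = 2127 + 400 = 2527
Step 6: Difference = |2527 - 2127| = 400
        (Sum increased by 400)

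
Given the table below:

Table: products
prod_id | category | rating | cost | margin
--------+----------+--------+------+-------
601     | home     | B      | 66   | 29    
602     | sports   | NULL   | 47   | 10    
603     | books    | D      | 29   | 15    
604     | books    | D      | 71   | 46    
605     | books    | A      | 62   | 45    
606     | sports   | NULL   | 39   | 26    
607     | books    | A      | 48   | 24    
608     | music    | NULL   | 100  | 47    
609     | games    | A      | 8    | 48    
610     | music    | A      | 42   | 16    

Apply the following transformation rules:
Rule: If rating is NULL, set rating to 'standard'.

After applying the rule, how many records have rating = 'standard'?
3

Step 1: Count records where rating IS NULL
Step 2: Found 3 records with NULL rating
Step 3: These records will have rating set to 'standard'
Step 4: Records already having rating = 'standard': 0
Step 5: Answer: 3 + 0 = 3 records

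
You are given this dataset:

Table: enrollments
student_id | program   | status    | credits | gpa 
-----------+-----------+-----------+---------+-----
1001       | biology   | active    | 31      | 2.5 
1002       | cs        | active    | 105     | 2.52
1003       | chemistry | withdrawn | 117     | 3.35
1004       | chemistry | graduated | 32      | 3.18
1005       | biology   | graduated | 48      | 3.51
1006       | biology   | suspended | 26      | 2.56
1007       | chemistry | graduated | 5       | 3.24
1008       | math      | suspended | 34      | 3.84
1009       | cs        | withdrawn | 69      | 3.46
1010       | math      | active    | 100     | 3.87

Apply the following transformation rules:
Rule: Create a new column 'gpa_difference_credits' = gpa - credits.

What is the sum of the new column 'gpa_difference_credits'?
-534.97

Step 1: For each record, compute gpa - credits
Example calculations:
  2.5 - 31 = -28.5
  2.52 - 105 = -102.48
  3.35 - 117 = -113.65
  ...
Step 2: Sum all derived values
Step 3: Total = -534.97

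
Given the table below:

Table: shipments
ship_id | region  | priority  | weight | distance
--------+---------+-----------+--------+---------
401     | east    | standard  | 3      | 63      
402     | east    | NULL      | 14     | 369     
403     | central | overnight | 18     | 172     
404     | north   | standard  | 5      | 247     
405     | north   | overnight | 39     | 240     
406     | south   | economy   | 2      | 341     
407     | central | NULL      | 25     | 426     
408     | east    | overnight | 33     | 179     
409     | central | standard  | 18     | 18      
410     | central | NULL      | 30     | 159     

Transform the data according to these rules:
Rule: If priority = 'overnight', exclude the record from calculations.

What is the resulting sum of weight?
97

Step 1: Identify records where priority = 'overnight'
Step 2: The excluded records sum to 90
Step 3: Original total weight = 187
Step 4: Remaining total = 187 - 90 = 97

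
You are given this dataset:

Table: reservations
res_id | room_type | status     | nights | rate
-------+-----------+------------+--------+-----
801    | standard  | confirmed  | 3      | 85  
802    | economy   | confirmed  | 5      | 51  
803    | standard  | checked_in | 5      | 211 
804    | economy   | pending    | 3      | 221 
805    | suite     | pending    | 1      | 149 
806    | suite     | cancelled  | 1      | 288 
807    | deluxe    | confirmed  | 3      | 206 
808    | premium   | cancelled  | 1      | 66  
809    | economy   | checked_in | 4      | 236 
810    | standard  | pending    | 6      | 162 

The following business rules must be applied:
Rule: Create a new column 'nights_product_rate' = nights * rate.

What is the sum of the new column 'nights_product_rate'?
5265

Step 1: For each record, compute nights * rate
Example calculations:
  3 * 85 = 255
  5 * 51 = 255
  5 * 211 = 1055
  ...
Step 2: Sum all derived values
Step 3: Total = 5265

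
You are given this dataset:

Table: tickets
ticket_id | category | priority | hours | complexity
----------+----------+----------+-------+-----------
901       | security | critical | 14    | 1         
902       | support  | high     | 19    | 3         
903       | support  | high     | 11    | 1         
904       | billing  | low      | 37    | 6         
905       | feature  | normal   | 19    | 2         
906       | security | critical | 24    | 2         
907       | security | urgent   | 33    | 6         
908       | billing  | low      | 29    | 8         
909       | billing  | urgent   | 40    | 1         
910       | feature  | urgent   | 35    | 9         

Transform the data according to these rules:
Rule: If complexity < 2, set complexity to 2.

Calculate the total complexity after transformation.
42

Step 1: 3 records have complexity < 2
Step 2: These records originally summed to 3
Step 3: After setting to minimum: 3 × 2 = 6
Step 4: Unaffected records sum: 36
Step 5: Final sum = 6 + 36 = 42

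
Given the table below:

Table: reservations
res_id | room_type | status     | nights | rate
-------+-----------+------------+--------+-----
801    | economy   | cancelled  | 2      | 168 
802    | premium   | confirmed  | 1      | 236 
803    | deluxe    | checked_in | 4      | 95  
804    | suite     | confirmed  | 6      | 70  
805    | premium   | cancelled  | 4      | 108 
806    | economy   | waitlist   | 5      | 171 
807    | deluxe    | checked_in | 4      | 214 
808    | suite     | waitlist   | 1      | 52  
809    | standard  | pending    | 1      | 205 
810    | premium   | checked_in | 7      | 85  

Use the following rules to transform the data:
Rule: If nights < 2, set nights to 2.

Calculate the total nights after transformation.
38

Step 1: 3 records have nights < 2
Step 2: These records originally summed to 3
Step 3: After setting to minimum: 3 × 2 = 6
Step 4: Unaffected records sum: 32
Step 5: Final sum = 6 + 32 = 38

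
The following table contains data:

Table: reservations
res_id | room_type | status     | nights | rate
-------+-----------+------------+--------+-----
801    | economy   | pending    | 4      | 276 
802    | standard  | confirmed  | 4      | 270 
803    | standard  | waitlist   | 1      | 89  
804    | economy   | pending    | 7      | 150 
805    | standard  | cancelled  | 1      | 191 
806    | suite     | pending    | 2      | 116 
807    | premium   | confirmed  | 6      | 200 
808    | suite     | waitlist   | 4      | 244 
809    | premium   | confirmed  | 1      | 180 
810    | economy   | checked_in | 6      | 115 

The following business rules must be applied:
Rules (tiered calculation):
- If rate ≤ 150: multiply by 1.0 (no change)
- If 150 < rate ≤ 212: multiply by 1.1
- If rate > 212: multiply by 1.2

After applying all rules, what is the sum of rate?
2046.1

Step 1: Tier 1 (rate ≤ 150): 4 records, sum = 470 × 1.0 = 470.0
Step 2: Tier 2 (150 < rate ≤ 212): 3 records, sum = 571 × 1.1 = 628.1
Step 3: Tier 3 (rate > 212): 3 records, sum = 790 × 1.2 = 948.0
Step 4: Final sum = 470.0 + 628.1 + 948.0 = 2046.1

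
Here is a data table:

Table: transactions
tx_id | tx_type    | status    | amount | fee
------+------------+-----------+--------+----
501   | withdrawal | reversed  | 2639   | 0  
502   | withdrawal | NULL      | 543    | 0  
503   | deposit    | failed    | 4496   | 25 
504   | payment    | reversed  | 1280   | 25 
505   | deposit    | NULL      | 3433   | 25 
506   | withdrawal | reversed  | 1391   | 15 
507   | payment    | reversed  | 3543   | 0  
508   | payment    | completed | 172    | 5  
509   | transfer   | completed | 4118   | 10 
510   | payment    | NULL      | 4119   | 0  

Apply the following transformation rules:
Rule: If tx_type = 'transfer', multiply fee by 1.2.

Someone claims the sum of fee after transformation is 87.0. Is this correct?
No, the correct result is 107.0.

Step 1: Calculate the correct sum after transformation
Step 2: Apply multiplier 1.2 to records where tx_type = 'transfer'
Step 3: Correct result = 107.0
Step 4: Claimed result = 87.0
Step 5: 107.0 ≠ 87.0
Conclusion: The claimed result is incorrect. The correct answer is 107.0.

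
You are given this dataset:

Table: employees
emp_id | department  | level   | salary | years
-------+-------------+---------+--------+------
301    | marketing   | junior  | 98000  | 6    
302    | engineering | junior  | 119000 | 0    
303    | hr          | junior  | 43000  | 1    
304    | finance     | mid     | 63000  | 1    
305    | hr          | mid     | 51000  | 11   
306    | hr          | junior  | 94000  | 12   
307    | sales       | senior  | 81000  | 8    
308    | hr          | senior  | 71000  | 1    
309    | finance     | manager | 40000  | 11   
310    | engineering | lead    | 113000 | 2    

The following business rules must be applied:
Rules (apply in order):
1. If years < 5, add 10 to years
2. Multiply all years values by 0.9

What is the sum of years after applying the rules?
92.7

Step 1: Apply Rule 1 - Add 10 to records with years < 5
  - 5 records affected: 5 + (5 × 10) = 55
  - Unaffected records: 48
  - Sum after Rule 1: 103
Step 2: Apply Rule 2 - Multiply all by 0.9
  - 103 × 0.9 = 92.7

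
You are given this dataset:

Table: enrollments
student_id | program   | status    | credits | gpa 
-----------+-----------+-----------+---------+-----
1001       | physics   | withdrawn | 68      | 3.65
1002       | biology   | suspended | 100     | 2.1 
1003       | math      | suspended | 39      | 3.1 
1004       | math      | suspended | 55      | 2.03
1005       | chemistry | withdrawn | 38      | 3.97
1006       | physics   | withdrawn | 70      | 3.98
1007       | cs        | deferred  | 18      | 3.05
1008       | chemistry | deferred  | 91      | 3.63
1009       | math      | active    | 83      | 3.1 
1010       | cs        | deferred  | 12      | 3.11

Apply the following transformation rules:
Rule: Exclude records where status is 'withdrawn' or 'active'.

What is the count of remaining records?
6

Step 1: Count records to exclude
  - 3 (withdrawn) + 1 (active) = 4 records
Step 2: Total records: 10
Step 3: Remaining = 10 - 4 = 6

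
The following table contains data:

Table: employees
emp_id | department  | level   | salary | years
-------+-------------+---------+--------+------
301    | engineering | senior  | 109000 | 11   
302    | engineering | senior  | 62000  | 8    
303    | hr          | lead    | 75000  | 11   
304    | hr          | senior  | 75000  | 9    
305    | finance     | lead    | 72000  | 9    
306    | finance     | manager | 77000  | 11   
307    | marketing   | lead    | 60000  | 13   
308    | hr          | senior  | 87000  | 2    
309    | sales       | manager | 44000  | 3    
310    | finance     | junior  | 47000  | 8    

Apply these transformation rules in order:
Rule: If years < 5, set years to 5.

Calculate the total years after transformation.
90

Step 1: 2 records have years < 5
Step 2: These records originally summed to 5
Step 3: After setting to minimum: 2 × 5 = 10
Step 4: Unaffected records sum: 80
Step 5: Final sum = 10 + 80 = 90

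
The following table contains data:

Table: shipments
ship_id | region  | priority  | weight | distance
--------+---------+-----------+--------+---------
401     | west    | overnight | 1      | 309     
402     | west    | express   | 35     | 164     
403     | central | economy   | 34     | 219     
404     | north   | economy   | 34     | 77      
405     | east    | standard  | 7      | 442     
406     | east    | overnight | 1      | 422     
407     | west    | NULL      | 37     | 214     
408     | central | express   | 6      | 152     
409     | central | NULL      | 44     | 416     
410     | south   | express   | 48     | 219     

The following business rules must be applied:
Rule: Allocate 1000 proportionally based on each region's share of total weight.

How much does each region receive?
central: 340.08, east: 32.39, north: 137.65, south: 194.33, west: 295.55

Step 1: Calculate total weight = 247
Step 2: Calculate each region's proportion:
  central: 84/247 = 34.01% → 340.08
  east: 8/247 = 3.24% → 32.39
  north: 34/247 = 13.77% → 137.65
  south: 48/247 = 19.43% → 194.33
  west: 73/247 = 29.55% → 295.55
Step 3: Verify: sum of allocations ≈ 1000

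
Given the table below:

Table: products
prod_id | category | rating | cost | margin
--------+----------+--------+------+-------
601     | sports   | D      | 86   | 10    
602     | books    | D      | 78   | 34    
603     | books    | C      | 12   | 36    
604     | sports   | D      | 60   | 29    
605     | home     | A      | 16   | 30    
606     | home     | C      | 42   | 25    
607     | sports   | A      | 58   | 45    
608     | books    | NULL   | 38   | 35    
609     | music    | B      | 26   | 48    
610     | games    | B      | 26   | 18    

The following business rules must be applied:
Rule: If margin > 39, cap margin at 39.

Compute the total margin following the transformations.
295

Step 1: 2 records have margin > 39
Step 2: These records originally summed to 93
Step 3: After capping: 2 × 39 = 78
Step 4: Unaffected records sum: 217
Step 5: Final sum = 78 + 217 = 295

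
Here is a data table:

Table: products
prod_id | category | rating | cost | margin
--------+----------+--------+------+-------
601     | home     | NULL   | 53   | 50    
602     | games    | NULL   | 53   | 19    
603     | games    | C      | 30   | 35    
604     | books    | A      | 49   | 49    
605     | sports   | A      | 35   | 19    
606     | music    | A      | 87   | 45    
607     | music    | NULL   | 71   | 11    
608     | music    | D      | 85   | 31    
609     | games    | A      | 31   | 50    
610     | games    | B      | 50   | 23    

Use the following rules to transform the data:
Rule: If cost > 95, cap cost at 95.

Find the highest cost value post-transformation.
87

Step 1: Original maximum cost = 87
Step 2: Check cap of 95 against maximum
Step 3: No records exceed the cap (max 87 <= cap 95), so no capping applies
Step 4: Maximum after transformation = 87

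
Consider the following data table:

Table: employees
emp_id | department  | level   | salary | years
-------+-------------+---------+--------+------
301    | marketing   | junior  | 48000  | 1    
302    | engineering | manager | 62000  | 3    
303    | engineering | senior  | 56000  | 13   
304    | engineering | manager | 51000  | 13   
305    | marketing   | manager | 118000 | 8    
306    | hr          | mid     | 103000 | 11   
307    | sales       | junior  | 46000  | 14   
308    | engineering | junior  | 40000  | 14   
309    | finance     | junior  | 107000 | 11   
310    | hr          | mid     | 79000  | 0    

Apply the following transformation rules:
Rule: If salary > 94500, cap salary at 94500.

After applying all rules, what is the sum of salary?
665500

Step 1: 3 records have salary > 94500
Step 2: These records originally summed to 328000
Step 3: After capping: 3 × 94500 = 283500
Step 4: Unaffected records sum: 382000
Step 5: Final sum = 283500 + 382000 = 665500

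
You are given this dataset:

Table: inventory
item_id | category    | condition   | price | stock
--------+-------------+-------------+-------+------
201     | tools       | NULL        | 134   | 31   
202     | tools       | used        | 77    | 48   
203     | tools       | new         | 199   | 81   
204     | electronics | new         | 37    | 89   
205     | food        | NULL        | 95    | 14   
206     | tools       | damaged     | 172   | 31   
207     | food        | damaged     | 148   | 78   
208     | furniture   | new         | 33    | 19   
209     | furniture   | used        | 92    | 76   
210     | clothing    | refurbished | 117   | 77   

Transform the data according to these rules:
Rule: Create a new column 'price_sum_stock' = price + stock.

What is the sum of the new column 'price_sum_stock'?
1648

Step 1: For each record, compute price + stock
Example calculations:
  134 + 31 = 165
  77 + 48 = 125
  199 + 81 = 280
  ...
Step 2: Sum all derived values
Step 3: Total = 1648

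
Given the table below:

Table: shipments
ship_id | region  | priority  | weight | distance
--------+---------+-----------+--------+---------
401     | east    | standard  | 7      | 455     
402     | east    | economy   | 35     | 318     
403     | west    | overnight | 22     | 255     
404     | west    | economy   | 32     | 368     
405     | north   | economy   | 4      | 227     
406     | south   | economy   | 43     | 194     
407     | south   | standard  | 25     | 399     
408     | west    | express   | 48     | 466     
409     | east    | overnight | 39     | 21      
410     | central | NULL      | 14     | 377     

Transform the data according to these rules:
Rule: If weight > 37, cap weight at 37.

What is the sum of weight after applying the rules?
250

Step 1: 3 records have weight > 37
Step 2: These records originally summed to 130
Step 3: After capping: 3 × 37 = 111
Step 4: Unaffected records sum: 139
Step 5: Final sum = 111 + 139 = 250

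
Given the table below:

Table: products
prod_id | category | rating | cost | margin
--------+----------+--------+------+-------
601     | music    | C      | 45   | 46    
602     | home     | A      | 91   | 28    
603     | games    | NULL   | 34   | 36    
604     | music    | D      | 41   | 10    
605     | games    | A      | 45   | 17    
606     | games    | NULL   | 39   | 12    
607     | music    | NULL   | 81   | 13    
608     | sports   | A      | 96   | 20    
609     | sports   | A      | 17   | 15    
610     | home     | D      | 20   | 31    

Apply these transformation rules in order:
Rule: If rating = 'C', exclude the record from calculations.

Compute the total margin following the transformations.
182

Step 1: Identify records where rating = 'C'
Step 2: The excluded records sum to 46
Step 3: Original total margin = 228
Step 4: Remaining total = 228 - 46 = 182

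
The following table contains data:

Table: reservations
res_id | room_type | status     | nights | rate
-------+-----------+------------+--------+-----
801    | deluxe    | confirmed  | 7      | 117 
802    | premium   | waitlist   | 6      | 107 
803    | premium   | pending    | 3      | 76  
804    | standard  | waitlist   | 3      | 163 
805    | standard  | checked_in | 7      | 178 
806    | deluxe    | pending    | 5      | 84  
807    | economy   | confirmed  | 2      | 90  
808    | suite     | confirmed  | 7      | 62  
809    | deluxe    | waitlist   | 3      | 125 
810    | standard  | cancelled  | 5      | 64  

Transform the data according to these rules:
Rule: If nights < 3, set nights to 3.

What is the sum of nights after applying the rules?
49

Step 1: 1 records have nights < 3
Step 2: These records originally summed to 2
Step 3: After setting to minimum: 1 × 3 = 3
Step 4: Unaffected records sum: 46
Step 5: Final sum = 3 + 46 = 49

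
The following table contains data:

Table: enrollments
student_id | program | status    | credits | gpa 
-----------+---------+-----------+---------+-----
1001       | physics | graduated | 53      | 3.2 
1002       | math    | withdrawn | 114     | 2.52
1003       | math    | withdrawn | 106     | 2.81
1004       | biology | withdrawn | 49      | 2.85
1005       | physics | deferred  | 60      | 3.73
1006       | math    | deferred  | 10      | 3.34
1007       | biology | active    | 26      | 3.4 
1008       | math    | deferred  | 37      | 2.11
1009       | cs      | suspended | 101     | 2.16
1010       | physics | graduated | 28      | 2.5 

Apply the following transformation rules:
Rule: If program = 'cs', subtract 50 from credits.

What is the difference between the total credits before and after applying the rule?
50

Step 1: Original sum of credits = 584
Step 2: 1 records have program = 'cs'
Step 3: Each affected record changes by -50
Step 4: Total change = 1 × -50 = -50
Step 5: New sum = 584 + -50 = 534
Step 6: Difference = |534 - 584| = 50
        (Sum decreased by 50)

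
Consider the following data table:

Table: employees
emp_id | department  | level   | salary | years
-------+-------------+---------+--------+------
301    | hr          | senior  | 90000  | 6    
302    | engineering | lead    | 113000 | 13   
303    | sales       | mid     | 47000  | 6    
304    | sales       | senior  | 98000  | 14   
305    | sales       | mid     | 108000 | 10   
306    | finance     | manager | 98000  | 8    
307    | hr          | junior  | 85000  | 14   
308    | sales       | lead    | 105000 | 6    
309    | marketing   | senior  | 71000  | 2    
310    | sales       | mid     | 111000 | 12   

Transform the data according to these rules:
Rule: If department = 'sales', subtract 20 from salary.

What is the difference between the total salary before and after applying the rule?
100

Step 1: Original sum of salary = 926000
Step 2: 5 records have department = 'sales'
Step 3: Each affected record changes by -20
Step 4: Total change = 5 × -20 = -100
Step 5: New sum = 926000 + -100 = 925900
Step 6: Difference = |925900 - 926000| = 100
        (Sum decreased by 100)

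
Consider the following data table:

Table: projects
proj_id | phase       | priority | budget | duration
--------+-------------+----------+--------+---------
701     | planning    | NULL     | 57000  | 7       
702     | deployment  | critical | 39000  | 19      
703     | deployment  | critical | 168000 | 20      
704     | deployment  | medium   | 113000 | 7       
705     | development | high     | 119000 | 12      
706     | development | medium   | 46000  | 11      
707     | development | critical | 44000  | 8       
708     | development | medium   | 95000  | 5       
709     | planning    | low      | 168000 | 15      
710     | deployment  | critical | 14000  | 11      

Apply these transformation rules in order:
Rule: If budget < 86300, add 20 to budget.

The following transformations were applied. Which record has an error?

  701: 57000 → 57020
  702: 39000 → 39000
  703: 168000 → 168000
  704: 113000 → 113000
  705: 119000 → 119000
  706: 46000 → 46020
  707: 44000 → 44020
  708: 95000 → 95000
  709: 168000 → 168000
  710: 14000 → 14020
Record 702 has an error. The correct transformed value should be 39020, not 39000.

Step 1: Check each record against the rule
Step 2: Record 702 has budget = 39000
Step 3: Since 39000 < 86300, the bonus should have been applied
Step 4: Correct value = 39020, but claimed value = 39000
Conclusion: Record 702 has the error.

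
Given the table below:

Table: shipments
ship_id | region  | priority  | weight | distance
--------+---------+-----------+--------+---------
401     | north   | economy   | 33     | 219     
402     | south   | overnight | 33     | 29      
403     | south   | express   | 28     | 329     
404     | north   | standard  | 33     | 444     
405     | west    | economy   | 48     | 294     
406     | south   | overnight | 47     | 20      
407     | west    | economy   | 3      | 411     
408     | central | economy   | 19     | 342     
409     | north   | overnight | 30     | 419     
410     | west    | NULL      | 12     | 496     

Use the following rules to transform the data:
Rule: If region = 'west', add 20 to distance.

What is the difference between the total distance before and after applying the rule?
60

Step 1: Original sum of distance = 3003
Step 2: 3 records have region = 'west'
Step 3: Each affected record changes by 20
Step 4: Total change = 3 × 20 = 60
Step 5: New sum = 3003 + 60 = 3063
Step 6: Difference = |3063 - 3003| = 60
        (Sum increased by 60)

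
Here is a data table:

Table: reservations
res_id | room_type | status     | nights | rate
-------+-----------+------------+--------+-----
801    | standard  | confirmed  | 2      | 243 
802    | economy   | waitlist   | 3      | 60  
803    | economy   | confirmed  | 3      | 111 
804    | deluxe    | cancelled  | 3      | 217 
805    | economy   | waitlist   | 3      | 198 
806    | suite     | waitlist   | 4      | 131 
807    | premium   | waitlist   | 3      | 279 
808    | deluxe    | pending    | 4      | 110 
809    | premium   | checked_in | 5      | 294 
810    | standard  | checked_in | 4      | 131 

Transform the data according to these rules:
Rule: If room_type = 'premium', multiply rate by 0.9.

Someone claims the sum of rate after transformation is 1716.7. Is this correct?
Yes, the result is correct.

Step 1: Calculate the correct sum after transformation
Step 2: Apply multiplier 0.9 to records where room_type = 'premium'
Step 3: Correct result = 1716.7
Step 4: Claimed result = 1716.7
Step 5: 1716.7 = 1716.7 ✓
Conclusion: The claimed result is correct.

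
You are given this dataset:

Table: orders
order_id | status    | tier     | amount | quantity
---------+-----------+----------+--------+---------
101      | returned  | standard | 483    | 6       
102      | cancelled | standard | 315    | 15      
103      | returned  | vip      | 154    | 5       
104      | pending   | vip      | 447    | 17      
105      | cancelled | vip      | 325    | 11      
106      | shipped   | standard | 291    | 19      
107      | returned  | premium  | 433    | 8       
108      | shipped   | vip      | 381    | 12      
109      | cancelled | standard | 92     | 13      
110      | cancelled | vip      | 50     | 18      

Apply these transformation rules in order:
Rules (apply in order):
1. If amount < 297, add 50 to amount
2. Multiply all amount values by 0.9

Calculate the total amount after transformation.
2853.9

Step 1: Apply Rule 1 - Add 50 to records with amount < 297
  - 4 records affected: 587 + (4 × 50) = 787
  - Unaffected records: 2384
  - Sum after Rule 1: 3171
Step 2: Apply Rule 2 - Multiply all by 0.9
  - 3171 × 0.9 = 2853.9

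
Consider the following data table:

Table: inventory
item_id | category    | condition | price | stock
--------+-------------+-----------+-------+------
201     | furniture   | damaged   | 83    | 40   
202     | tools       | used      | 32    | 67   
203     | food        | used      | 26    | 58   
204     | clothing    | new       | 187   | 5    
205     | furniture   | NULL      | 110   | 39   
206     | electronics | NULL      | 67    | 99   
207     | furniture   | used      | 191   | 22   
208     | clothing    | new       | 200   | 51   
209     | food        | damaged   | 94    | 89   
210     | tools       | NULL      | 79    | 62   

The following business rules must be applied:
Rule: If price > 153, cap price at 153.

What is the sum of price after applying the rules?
950

Step 1: 3 records have price > 153
Step 2: These records originally summed to 578
Step 3: After capping: 3 × 153 = 459
Step 4: Unaffected records sum: 491
Step 5: Final sum = 459 + 491 = 950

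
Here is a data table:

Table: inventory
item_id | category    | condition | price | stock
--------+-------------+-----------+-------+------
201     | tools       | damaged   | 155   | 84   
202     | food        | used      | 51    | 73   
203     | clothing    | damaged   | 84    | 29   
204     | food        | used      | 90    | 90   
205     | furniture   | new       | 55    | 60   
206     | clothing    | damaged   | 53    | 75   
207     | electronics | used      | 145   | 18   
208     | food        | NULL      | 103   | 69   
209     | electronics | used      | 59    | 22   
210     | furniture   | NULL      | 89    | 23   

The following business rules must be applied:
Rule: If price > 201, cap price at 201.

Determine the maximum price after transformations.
155

Step 1: Original maximum price = 155
Step 2: Check cap of 201 against maximum
Step 3: No records exceed the cap (max 155 <= cap 201), so no capping applies
Step 4: Maximum after transformation = 155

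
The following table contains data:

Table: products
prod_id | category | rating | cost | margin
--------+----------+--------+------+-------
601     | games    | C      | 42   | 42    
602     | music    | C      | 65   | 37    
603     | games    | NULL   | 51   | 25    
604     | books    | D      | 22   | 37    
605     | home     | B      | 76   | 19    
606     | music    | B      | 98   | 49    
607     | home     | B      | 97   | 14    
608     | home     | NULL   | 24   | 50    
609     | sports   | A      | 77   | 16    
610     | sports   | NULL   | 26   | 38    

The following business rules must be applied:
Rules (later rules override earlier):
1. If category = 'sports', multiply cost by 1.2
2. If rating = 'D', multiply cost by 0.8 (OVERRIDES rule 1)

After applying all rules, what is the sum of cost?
594.2

Step 1: Rule 2 takes priority for records with rating = 'D'
  - 1 records: 22 × 0.8 = 17.6
Step 2: Rule 1 applies to remaining records with category = 'sports'
  - 2 records: 103 × 1.2 = 123.6
Step 3: Other records unchanged: 453
Step 4: Final sum = 17.6 + 123.6 + 453 = 594.2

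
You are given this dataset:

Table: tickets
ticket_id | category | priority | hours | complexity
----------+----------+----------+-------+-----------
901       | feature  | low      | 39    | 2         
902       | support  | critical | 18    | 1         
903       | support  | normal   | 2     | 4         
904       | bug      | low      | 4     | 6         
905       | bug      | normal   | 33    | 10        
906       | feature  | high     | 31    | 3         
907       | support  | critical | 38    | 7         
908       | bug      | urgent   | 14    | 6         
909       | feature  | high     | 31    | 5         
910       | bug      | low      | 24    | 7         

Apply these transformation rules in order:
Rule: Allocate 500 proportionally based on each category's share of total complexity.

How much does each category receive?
bug: 284.31, feature: 98.04, support: 117.65

Step 1: Calculate total complexity = 51
Step 2: Calculate each category's proportion:
  bug: 29/51 = 56.86% → 284.31
  feature: 10/51 = 19.61% → 98.04
  support: 12/51 = 23.53% → 117.65
Step 3: Verify: sum of allocations ≈ 500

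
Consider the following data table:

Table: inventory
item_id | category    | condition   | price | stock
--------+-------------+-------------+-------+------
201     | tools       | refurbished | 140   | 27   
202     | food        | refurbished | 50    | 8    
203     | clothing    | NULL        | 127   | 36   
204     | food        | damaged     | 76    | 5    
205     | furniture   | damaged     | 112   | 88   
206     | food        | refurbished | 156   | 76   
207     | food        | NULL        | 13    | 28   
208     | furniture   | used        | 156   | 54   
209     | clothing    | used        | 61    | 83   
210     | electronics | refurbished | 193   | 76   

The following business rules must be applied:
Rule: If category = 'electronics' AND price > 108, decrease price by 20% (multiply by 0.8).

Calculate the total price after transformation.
1045.4

Step 1: Find records where category = 'electronics' AND price > 108
Step 2: 1 records match, summing to 193
Step 3: After multiplier: 193 × 0.8 = 154.4
Step 4: Unaffected records sum: 891
Step 5: Final sum = 154.4 + 891 = 1045.4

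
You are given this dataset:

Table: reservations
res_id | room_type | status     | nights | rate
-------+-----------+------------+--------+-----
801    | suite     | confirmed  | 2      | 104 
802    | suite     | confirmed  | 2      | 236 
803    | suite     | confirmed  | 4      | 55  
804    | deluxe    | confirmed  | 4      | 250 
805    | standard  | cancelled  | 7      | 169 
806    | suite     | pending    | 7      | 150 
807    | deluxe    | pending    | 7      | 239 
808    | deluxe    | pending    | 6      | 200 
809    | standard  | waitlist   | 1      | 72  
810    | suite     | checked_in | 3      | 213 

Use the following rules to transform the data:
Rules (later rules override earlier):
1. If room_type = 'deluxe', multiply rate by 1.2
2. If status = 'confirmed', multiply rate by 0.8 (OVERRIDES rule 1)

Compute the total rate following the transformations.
1646.8

Step 1: Rule 2 takes priority for records with status = 'confirmed'
  - 4 records: 645 × 0.8 = 516.0
Step 2: Rule 1 applies to remaining records with room_type = 'deluxe'
  - 2 records: 439 × 1.2 = 526.8
Step 3: Other records unchanged: 604
Step 4: Final sum = 516.0 + 526.8 + 604 = 1646.8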